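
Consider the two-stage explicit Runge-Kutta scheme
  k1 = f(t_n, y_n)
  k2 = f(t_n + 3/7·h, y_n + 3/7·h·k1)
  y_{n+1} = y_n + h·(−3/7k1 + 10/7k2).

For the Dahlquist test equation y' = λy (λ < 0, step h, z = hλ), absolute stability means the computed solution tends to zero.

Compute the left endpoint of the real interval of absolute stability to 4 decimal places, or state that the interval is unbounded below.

Test eqn y'=λy, z=hλ:
  k1=λy_n ⇒ h·k1=z·y_n;  k2=λ(1+3/7z)y_n ⇒ h·k2=z(1+3/7z)y_n
  y_{n+1}/y_n = 1 − 3/7z + 10/7z(1+3/7z) = 1 + z + 30/49z²
  Hence R(z) = 1 + z + 30/49z².

Boundary: |R(x)|=1, x<0.
x=-1.66: |R|=1.0271
R=1: x+30/49x²=0 ⇒ x=−49/30=-1.6333; min R=1−1/(4·30/49)=0.5917>−1
Confirm numerically:
  x=-1.428: |R|=0.82048 <1
  x=-1.349: |R|=0.76516 <1
  x=-0.941: |R|=0.60113 <1
  x=-0.686: |R|=0.60212 <1
  x=-2.036: |R|=1.50194 >1
  x=-1.871: |R|=1.27225 >1
  x=-1.829: |R|=1.21911 >1
Stable set (-1.6333, 0).

left endpoint -1.6333.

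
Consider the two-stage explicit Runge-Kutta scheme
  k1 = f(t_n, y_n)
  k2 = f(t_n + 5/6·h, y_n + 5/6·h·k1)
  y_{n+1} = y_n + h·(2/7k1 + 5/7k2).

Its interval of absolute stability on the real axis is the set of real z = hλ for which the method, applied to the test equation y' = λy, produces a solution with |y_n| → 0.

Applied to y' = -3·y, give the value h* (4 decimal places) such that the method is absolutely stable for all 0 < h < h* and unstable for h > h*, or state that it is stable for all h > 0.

(-1.6800,0); λ=-3 ⇒ h* = (42/25)/3 = 0.5600.

Set f=λy, z=hλ:
  k1=λy_n ⇒ h·k1=z·y_n;  k2=λ(1+5/6z)y_n ⇒ h·k2=z(1+5/6z)y_n
  y_{n+1}/y_n = 1 + 2/7z + 5/7z(1+5/6z) = 1 + z + 25/42z²
  ⇒ R(z) = 1 + z + 25/42z².

Boundary: |R(x)|=1, x<0.
x=-1.39: |R|=0.7601
R=1: x+25/42x²=0 ⇒ x=−42/25=-1.6800; min R=1−1/(4·25/42)=0.5800>−1
Confirm numerically:
  x=-1.530: |R|=0.86339 <1
  x=-1.347: |R|=0.73301 <1
  x=-1.026: |R|=0.60059 <1
  x=-0.728: |R|=0.58747 <1
  x=-2.127: |R|=1.56593 >1
  x=-1.755: |R|=1.07835 >1
Interval (-1.6800, 0).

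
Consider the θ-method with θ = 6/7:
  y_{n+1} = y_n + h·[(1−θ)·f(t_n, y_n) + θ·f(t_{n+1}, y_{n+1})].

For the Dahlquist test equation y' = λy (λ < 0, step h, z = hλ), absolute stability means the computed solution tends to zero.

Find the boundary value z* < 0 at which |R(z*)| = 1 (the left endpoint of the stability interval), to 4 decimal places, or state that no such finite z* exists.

unbounded; (−∞, 0).

Test eqn y'=λy, z=hλ:
  y_{n+1} = y_n + z·[1/7·y_n + 6/7·y_{n+1}] ⇒ (1 − 6/7z)y_{n+1} = (1 + 1/7z)y_n
  R(z) = (1 + 1/7z)/(1 − 6/7z).

Boundary: |R(x)|=1, x<0.
x=-1.24: |R|=0.3989
x=-2: |R|=0.2632
x=-10: |R|=0.0448
x=-100: |R|=0.1532
θ=6/7≥1/2 ⇒ |1+1/7x|<|1−6/7x| ∀x<0 ⇒ interval (−∞,0).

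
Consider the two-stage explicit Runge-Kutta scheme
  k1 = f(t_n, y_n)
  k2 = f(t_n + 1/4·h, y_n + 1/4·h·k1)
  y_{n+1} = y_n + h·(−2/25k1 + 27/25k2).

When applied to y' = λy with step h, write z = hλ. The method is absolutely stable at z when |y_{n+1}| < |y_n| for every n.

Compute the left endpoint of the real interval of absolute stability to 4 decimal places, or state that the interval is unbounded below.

left endpoint -3.7037.

Test eqn y'=λy, z=hλ:
  k1=λy_n ⇒ h·k1=z·y_n;  k2=λ(1+1/4z)y_n ⇒ h·k2=z(1+1/4z)y_n
  y_{n+1}/y_n = 1 − 2/25z + 27/25z(1+1/4z) = 1 + z + 27/100z²
  R(z) = 1 + z + 27/100z².

Boundary: |R(x)|=1, x<0.
x=-1.75: |R|=0.0769
R=1: x+27/100x²=0 ⇒ x=−100/27=-3.7037; min R=1−1/(4·27/100)=0.0741>−1
Confirm numerically:
  x=-3.639: |R|=0.93643 <1
  x=-3.282: |R|=0.62631 <1
  x=-2.494: |R|=0.18541 <1
  x=-1.635: |R|=0.08677 <1
  x=-4.269: |R|=1.65158 >1
  x=-4.195: |R|=1.55647 >1
  x=-3.889: |R|=1.19457 >1
So |R|<1 on (-3.7037, 0).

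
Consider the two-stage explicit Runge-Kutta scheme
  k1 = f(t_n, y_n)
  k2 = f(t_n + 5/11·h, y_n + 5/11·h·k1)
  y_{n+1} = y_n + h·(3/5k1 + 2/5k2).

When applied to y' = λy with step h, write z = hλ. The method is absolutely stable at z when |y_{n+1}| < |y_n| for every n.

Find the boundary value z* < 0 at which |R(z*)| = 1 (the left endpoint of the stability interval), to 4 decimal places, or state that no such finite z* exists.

z* = -5.5000.

Test eqn y'=λy, z=hλ:
  k1=λy_n ⇒ h·k1=z·y_n;  k2=λ(1+5/11z)y_n ⇒ h·k2=z(1+5/11z)y_n
  y_{n+1}/y_n = 1 + 3/5z + 2/5z(1+5/11z) = 1 + z + 2/11z²
  Hence R(z) = 1 + z + 2/11z².

Need |R(x)|<1, x<0.
x=-0.62: |R|=0.4499
R=1: x+2/11x²=0 ⇒ x=−11/2=-5.5000; min R=1−1/(4·2/11)=-0.3750>−1
Confirm numerically:
  x=-5.339: |R|=0.84371 <1
  x=-5.253: |R|=0.76409 <1
  x=-5.179: |R|=0.69773 <1
  x=-2.231: |R|=0.32603 <1
  x=-5.920: |R|=1.45207 >1
  x=-5.528: |R|=1.02814 >1
Interval (-5.5000, 0).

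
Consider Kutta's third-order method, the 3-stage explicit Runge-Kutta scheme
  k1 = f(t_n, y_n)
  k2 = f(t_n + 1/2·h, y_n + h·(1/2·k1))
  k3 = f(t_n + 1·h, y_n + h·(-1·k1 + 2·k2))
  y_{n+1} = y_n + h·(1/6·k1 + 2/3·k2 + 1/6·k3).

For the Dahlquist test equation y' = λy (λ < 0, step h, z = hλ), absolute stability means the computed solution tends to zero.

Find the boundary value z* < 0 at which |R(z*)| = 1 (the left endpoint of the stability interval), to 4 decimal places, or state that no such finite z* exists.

With y'=λy (z=hλ):
  order 3, 3-stage ⇒ R(z)=1+z+z^2/2+z^3/6
  (e.g. R(-1.47)=0.08103, |R|=0.08103)

Boundary: |R(x)|=1, x<0.
x=-1.47: |R|=0.0810
|R(-2.83)|=1.6031 |R(-2)|=0.3333 |R(-1.26)|=0.2004
Bisect:
  x_lo=-3.1963 |R|=2.5305  x_hi=-0.2300 |R|=0.7944
  mid=-1.71314 |R|=0.08368 →hi
  mid=-2.45471 |R|=0.90709 →hi
  mid=-2.82550 |R|=1.59331 →lo
  mid=-2.64010 |R|=1.22201 →lo
  mid=-2.54741 |R|=1.05791 →lo
  mid=-2.50106 |R|=0.98089 →hi
  mid=-2.52423 |R|=1.01899 →lo
  mid=-2.51265 |R|=0.99984 →hi
  ...
  [-2.51283,-2.51265] ⇒ x*=-2.5127
Stable set (-2.5127, 0).

z* = -2.5127.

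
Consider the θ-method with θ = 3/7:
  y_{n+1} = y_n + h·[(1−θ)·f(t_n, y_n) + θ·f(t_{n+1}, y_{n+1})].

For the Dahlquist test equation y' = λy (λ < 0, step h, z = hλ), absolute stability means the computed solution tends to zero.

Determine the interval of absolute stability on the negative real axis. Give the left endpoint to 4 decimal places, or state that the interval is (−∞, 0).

On y'=λy, z=hλ:
  y_{n+1} = y_n + z·[4/7·y_n + 3/7·y_{n+1}] ⇒ (1 − 3/7z)y_{n+1} = (1 + 4/7z)y_n
  R(z) = (1 + 4/7z)/(1 − 3/7z).

Boundary: |R(x)|=1, x<0.
x=-1.7: |R|=0.0165
R=−1: 1+4/7x = −1+3/7x ⇒ -1/7x=2 ⇒ x=2/(-1/7)=-14.0000
Confirm numerically:
  x=-12.382: |R|=0.96335 <1
  x=-12.002: |R|=0.95354 <1
  x=-7.614: |R|=0.78601 <1
  x=-14.504: |R|=1.00998 >1
  x=-14.025: |R|=1.00051 >1
So |R|<1 on (-14.0000, 0).

(-14.0000, 0).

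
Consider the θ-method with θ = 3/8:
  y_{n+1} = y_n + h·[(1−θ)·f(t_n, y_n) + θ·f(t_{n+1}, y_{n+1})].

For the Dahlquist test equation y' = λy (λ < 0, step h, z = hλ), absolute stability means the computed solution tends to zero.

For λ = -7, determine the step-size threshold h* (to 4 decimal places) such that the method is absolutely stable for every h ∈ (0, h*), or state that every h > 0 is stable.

(-8.0000,0); λ=-7 ⇒ h* = (8)/7 = 1.1429.

With y'=λy (z=hλ):
  y_{n+1} = y_n + z·[5/8·y_n + 3/8·y_{n+1}] ⇒ (1 − 3/8z)y_{n+1} = (1 + 5/8z)y_n
  so R(z) = (1 + 5/8z)/(1 − 3/8z).

Solve |R(x)|<1 on ℝ⁻.
x=-0.91: |R|=0.3215
R=−1: 1+5/8x = −1+3/8x ⇒ -1/4x=2 ⇒ x=2/(-1/4)=-8.0000
Confirm numerically:
  x=-7.862: |R|=0.99126 <1
  x=-7.562: |R|=0.97145 <1
  x=-7.178: |R|=0.94434 <1
  x=-8.457: |R|=1.02739 >1
  x=-8.343: |R|=1.02077 >1
  x=-8.111: |R|=1.00687 >1
So |R|<1 on (-8.0000, 0).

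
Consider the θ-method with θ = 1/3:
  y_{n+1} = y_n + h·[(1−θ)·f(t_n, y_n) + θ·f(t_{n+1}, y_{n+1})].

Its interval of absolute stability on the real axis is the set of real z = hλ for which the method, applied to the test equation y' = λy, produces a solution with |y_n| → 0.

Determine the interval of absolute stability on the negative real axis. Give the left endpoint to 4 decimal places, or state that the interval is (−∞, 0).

z∈(-6.0000,0).

Set f=λy, z=hλ:
  y_{n+1} = y_n + z·[2/3·y_n + 1/3·y_{n+1}] ⇒ (1 − 1/3z)y_{n+1} = (1 + 2/3z)y_n
  R(z) = (1 + 2/3z)/(1 − 1/3z).

Need |R(x)|<1, x<0.
x=-0.62: |R|=0.4862
R=−1: 1+2/3x = −1+1/3x ⇒ -1/3x=2 ⇒ x=2/(-1/3)=-6.0000
Confirm numerically:
  x=-4.738: |R|=0.83691 <1
  x=-4.620: |R|=0.81890 <1
  x=-3.229: |R|=0.55515 <1
  x=-3.179: |R|=0.54345 <1
  x=-6.451: |R|=1.04772 >1
  x=-6.434: |R|=1.04600 >1
So |R|<1 on (-6.0000, 0).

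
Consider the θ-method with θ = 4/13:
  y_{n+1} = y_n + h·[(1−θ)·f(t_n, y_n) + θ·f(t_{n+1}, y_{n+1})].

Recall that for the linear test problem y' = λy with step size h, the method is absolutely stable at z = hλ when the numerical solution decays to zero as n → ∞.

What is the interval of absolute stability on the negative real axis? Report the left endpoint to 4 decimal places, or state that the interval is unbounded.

With y'=λy (z=hλ):
  y_{n+1} = y_n + z·[9/13·y_n + 4/13·y_{n+1}] ⇒ (1 − 4/13z)y_{n+1} = (1 + 9/13z)y_n
  R(z) = (1 + 9/13z)/(1 − 4/13z).

Solve |R(x)|<1 on ℝ⁻.
x=-1.22: |R|=0.1130
R=−1: 1+9/13x = −1+4/13x ⇒ -5/13x=2 ⇒ x=2/(-5/13)=-5.2000
Confirm numerically:
  x=-4.072: |R|=0.80743 <1
  x=-3.896: |R|=0.77190 <1
  x=-2.130: |R|=0.28671 <1
  x=-5.630: |R|=1.06053 >1
  x=-5.408: |R|=1.03003 >1
Stable set (-5.2000, 0).

(-5.2000, 0).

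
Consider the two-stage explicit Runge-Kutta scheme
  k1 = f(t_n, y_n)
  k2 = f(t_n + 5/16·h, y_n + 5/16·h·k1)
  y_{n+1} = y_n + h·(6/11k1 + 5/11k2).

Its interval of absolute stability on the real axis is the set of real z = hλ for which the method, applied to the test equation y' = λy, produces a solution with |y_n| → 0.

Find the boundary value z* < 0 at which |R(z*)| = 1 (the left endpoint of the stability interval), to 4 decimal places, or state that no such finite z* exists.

Set f=λy, z=hλ:
  k1=λy_n ⇒ h·k1=z·y_n;  k2=λ(1+5/16z)y_n ⇒ h·k2=z(1+5/16z)y_n
  y_{n+1}/y_n = 1 + 6/11z + 5/11z(1+5/16z) = 1 + z + 25/176z²
  R(z) = 1 + z + 25/176z².

Find x<0 with |R(x)|<1.
x=-1.19: |R|=0.0112
R=1: x+25/176x²=0 ⇒ x=−176/25=-7.0400; min R=1−1/(4·25/176)=-0.7600>−1
Confirm numerically:
  x=-6.041: |R|=0.14276 <1
  x=-5.637: |R|=0.12340 <1
  x=-5.271: |R|=0.32449 <1
  x=-3.584: |R|=0.75942 <1
  x=-7.533: |R|=1.52752 >1
  x=-7.410: |R|=1.38945 >1
Interval (-7.0400, 0).

z* = -7.0400.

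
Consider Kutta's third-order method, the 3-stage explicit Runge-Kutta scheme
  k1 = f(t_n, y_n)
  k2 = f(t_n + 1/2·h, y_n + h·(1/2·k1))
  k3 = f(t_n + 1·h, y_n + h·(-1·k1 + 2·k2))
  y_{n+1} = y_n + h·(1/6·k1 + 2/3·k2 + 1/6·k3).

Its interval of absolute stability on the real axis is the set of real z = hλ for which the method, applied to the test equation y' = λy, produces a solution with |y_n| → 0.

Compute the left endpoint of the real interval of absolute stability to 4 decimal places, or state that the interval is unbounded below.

On y'=λy, z=hλ:
  order 3, 3-stage ⇒ R(z)=1+z+z^2/2+z^3/6
  (e.g. R(-1.18)=0.24236, |R|=0.24236)

Solve |R(x)|<1 on ℝ⁻.
x=-1.18: |R|=0.2424
|R(-2.37)|=0.7802 |R(-1.41)|=0.1168 |R(-0.61)|=0.5382
Bisect:
  x_lo=-3.2704 |R|=2.7524  x_hi=-0.3384 |R|=0.7124
  mid=-1.80440 |R|=0.15562 →hi
  mid=-2.53739 |R|=1.04099 →lo
  mid=-2.17090 |R|=0.51967 →hi
  mid=-2.35415 |R|=0.75759 →hi
  mid=-2.44577 |R|=0.89322 →hi
  mid=-2.49158 |R|=0.96554 →hi
  mid=-2.51449 |R|=1.00287 →lo
  mid=-2.50304 |R|=0.98411 →hi
  mid=-2.50876 |R|=0.99346 →hi
  ...
  [-2.51288,-2.51270] ⇒ x*=-2.5127
Interval (-2.5127, 0).

z* = -2.5127.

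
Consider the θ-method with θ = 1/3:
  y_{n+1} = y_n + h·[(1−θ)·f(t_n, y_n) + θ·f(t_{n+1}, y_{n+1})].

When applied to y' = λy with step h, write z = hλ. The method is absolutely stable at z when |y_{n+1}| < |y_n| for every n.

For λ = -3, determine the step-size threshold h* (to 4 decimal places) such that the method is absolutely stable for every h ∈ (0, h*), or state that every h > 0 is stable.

Set f=λy, z=hλ:
  y_{n+1} = y_n + z·[2/3·y_n + 1/3·y_{n+1}] ⇒ (1 − 1/3z)y_{n+1} = (1 + 2/3z)y_n
  so R(z) = (1 + 2/3z)/(1 − 1/3z).

Boundary: |R(x)|=1, x<0.
x=-0.6: |R|=0.5000
R=−1: 1+2/3x = −1+1/3x ⇒ -1/3x=2 ⇒ x=2/(-1/3)=-6.0000
Confirm numerically:
  x=-5.811: |R|=0.97855 <1
  x=-4.175: |R|=0.74564 <1
  x=-3.906: |R|=0.69679 <1
  x=-3.429: |R|=0.60009 <1
  x=-6.402: |R|=1.04276 >1
  x=-6.186: |R|=1.02025 >1
So |R|<1 on (-6.0000, 0).

(-6.0000,0); λ=-3 ⇒ h* = (6)/3 = 2.0000.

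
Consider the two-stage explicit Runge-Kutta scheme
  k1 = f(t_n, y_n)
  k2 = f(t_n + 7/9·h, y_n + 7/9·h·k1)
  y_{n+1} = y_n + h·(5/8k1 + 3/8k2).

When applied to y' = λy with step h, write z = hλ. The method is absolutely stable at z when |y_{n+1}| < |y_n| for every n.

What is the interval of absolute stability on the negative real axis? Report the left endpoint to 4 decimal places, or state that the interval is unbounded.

On y'=λy, z=hλ:
  k1=λy_n ⇒ h·k1=z·y_n;  k2=λ(1+7/9z)y_n ⇒ h·k2=z(1+7/9z)y_n
  y_{n+1}/y_n = 1 + 5/8z + 3/8z(1+7/9z) = 1 + z + 7/24z²
  ⇒ R(z) = 1 + z + 7/24z².

Solve |R(x)|<1 on ℝ⁻.
x=-0.54: |R|=0.5451
R=1: x+7/24x²=0 ⇒ x=−24/7=-3.4286; min R=1−1/(4·7/24)=0.1429>−1
Confirm numerically:
  x=-3.350: |R|=0.92323 <1
  x=-2.461: |R|=0.30549 <1
  x=-2.179: |R|=0.20585 <1
  x=-1.508: |R|=0.15527 <1
  x=-3.610: |R|=1.19103 >1
  x=-3.594: |R|=1.17341 >1
Interval (-3.4286, 0).

(-3.4286, 0).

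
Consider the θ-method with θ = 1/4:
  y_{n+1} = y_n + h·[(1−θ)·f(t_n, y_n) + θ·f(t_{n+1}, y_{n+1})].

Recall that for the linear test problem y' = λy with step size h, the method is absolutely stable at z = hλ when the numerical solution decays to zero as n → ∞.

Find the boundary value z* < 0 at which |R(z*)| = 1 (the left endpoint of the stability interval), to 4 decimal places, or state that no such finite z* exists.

left endpoint -4.0000.

Set f=λy, z=hλ:
  y_{n+1} = y_n + z·[3/4·y_n + 1/4·y_{n+1}] ⇒ (1 − 1/4z)y_{n+1} = (1 + 3/4z)y_n
  ⇒ R(z) = (1 + 3/4z)/(1 − 1/4z).

Need |R(x)|<1, x<0.
x=-0.73: |R|=0.3827
R=−1: 1+3/4x = −1+1/4x ⇒ -1/2x=2 ⇒ x=2/(-1/2)=-4.0000
Confirm numerically:
  x=-3.506: |R|=0.86837 <1
  x=-3.314: |R|=0.81241 <1
  x=-2.842: |R|=0.66150 <1
  x=-4.239: |R|=1.05802 >1
  x=-4.049: |R|=1.01218 >1
So |R|<1 on (-4.0000, 0).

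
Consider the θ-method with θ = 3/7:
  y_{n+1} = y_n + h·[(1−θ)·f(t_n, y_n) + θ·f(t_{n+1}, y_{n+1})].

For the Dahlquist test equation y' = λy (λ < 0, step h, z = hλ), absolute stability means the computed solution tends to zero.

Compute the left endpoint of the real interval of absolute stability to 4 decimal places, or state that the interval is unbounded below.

Test eqn y'=λy, z=hλ:
  y_{n+1} = y_n + z·[4/7·y_n + 3/7·y_{n+1}] ⇒ (1 − 3/7z)y_{n+1} = (1 + 4/7z)y_n
  ⇒ R(z) = (1 + 4/7z)/(1 − 3/7z).

Solve |R(x)|<1 on ℝ⁻.
x=-0.67: |R|=0.4795
R=−1: 1+4/7x = −1+3/7x ⇒ -1/7x=2 ⇒ x=2/(-1/7)=-14.0000
Confirm numerically:
  x=-13.642: |R|=0.99253 <1
  x=-11.681: |R|=0.94484 <1
  x=-7.146: |R|=0.75898 <1
  x=-6.024: |R|=0.68188 <1
  x=-14.338: |R|=1.00676 >1
  x=-14.240: |R|=1.00483 >1
Stable set (-14.0000, 0).

z* = -14.0000.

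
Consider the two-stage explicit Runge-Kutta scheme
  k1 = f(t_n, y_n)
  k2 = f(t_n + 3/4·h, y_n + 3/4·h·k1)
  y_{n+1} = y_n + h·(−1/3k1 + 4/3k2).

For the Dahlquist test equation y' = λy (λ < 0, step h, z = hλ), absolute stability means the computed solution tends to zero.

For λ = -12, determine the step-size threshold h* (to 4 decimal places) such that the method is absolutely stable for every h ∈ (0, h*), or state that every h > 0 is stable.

(-1.0000,0); λ=-12 ⇒ h* = (1)/12 = 0.0833.

On y'=λy, z=hλ:
  k1=λy_n ⇒ h·k1=z·y_n;  k2=λ(1+3/4z)y_n ⇒ h·k2=z(1+3/4z)y_n
  y_{n+1}/y_n = 1 − 1/3z + 4/3z(1+3/4z) = 1 + z + z²
  Hence R(z) = 1 + z + z².

Find x<0 with |R(x)|<1.
x=-0.44: |R|=0.7536
R=1: x+1x²=0 ⇒ x=−1=-1.0000; min R=1−1/(4·1)=0.7500>−1
Confirm numerically:
  x=-0.743: |R|=0.80905 <1
  x=-0.580: |R|=0.75640 <1
  x=-0.500: |R|=0.75000 <1
  x=-1.425: |R|=1.60563 >1
  x=-1.313: |R|=1.41097 >1
  x=-1.275: |R|=1.35062 >1
Interval (-1.0000, 0).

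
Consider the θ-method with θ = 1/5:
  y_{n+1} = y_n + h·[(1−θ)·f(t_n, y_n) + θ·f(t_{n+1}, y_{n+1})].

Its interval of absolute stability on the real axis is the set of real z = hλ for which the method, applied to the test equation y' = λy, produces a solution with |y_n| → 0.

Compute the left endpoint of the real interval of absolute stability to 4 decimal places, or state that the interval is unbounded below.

Test eqn y'=λy, z=hλ:
  y_{n+1} = y_n + z·[4/5·y_n + 1/5·y_{n+1}] ⇒ (1 − 1/5z)y_{n+1} = (1 + 4/5z)y_n
  so R(z) = (1 + 4/5z)/(1 − 1/5z).

Find x<0 with |R(x)|<1.
x=-1.72: |R|=0.2798
R=−1: 1+4/5x = −1+1/5x ⇒ -3/5x=2 ⇒ x=2/(-3/5)=-3.3333
Confirm numerically:
  x=-2.662: |R|=0.73714 <1
  x=-2.515: |R|=0.67332 <1
  x=-2.247: |R|=0.55030 <1
  x=-3.797: |R|=1.15812 >1
  x=-3.757: |R|=1.14514 >1
  x=-3.429: |R|=1.03405 >1
Stable set (-3.3333, 0).

z* = -3.3333.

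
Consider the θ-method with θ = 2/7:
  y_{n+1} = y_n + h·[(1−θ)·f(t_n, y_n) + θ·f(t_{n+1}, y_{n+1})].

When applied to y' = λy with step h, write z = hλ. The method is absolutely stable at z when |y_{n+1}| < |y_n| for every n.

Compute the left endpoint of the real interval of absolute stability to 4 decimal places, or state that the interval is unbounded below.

Set f=λy, z=hλ:
  y_{n+1} = y_n + z·[5/7·y_n + 2/7·y_{n+1}] ⇒ (1 − 2/7z)y_{n+1} = (1 + 5/7z)y_n
  so R(z) = (1 + 5/7z)/(1 − 2/7z).

Find x<0 with |R(x)|<1.
x=-1.49: |R|=0.0451
R=−1: 1+5/7x = −1+2/7x ⇒ -3/7x=2 ⇒ x=2/(-3/7)=-4.6667
Confirm numerically:
  x=-3.042: |R|=0.62748 <1
  x=-2.928: |R|=0.59428 <1
  x=-2.886: |R|=0.58174 <1
  x=-2.746: |R|=0.53874 <1
  x=-5.012: |R|=1.06086 >1
  x=-4.824: |R|=1.02835 >1
  x=-4.794: |R|=1.02303 >1
Interval (-4.6667, 0).

left endpoint -4.6667.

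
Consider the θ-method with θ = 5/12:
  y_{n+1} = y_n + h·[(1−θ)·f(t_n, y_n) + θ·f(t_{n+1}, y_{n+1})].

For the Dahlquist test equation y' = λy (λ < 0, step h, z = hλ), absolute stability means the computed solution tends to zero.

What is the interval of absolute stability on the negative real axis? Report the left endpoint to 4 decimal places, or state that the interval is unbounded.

(-12.0000, 0).

On y'=λy, z=hλ:
  y_{n+1} = y_n + z·[7/12·y_n + 5/12·y_{n+1}] ⇒ (1 − 5/12z)y_{n+1} = (1 + 7/12z)y_n
  Hence R(z) = (1 + 7/12z)/(1 − 5/12z).

Boundary: |R(x)|=1, x<0.
x=-1.29: |R|=0.1610
R=−1: 1+7/12x = −1+5/12x ⇒ -1/6x=2 ⇒ x=2/(-1/6)=-12.0000
Confirm numerically:
  x=-9.342: |R|=0.90945 <1
  x=-7.405: |R|=0.81254 <1
  x=-6.092: |R|=0.72171 <1
  x=-12.347: |R|=1.00941 >1
  x=-12.197: |R|=1.00540 >1
So |R|<1 on (-12.0000, 0).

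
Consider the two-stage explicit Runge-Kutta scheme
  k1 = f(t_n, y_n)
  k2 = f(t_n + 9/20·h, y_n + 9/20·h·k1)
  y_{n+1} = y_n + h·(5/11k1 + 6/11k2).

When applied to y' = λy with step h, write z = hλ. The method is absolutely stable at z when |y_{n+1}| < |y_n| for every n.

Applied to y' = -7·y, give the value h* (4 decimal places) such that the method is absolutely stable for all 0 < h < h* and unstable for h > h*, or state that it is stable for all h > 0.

On y'=λy, z=hλ:
  k1=λy_n ⇒ h·k1=z·y_n;  k2=λ(1+9/20z)y_n ⇒ h·k2=z(1+9/20z)y_n
  y_{n+1}/y_n = 1 + 5/11z + 6/11z(1+9/20z) = 1 + z + 27/110z²
  Hence R(z) = 1 + z + 27/110z².

Find x<0 with |R(x)|<1.
x=-1.03: |R|=0.2304
R=1: x+27/110x²=0 ⇒ x=−110/27=-4.0741; min R=1−1/(4·27/110)=-0.0185>−1
Confirm numerically:
  x=-4.032: |R|=0.95836 <1
  x=-3.972: |R|=0.90048 <1
  x=-3.327: |R|=0.38992 <1
  x=-3.194: |R|=0.31004 <1
  x=-4.650: |R|=1.65734 >1
  x=-4.440: |R|=1.39879 >1
So |R|<1 on (-4.0741, 0).

(-4.0741,0); λ=-7 ⇒ h* = (110/27)/7 = 0.5820.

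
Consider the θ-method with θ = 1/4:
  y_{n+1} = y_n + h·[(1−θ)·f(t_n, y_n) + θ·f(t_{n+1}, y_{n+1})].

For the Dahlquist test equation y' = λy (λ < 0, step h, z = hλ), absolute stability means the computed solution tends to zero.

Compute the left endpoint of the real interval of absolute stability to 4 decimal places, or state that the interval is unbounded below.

left endpoint -4.0000.

Test eqn y'=λy, z=hλ:
  y_{n+1} = y_n + z·[3/4·y_n + 1/4·y_{n+1}] ⇒ (1 − 1/4z)y_{n+1} = (1 + 3/4z)y_n
  R(z) = (1 + 3/4z)/(1 − 1/4z).

Boundary: |R(x)|=1, x<0.
x=-0.85: |R|=0.2990
R=−1: 1+3/4x = −1+1/4x ⇒ -1/2x=2 ⇒ x=2/(-1/2)=-4.0000
Confirm numerically:
  x=-3.775: |R|=0.94212 <1
  x=-3.533: |R|=0.87601 <1
  x=-2.774: |R|=0.63803 <1
  x=-1.807: |R|=0.24470 <1
  x=-4.399: |R|=1.09501 >1
  x=-4.310: |R|=1.07461 >1
  x=-4.069: |R|=1.01710 >1
Interval (-4.0000, 0).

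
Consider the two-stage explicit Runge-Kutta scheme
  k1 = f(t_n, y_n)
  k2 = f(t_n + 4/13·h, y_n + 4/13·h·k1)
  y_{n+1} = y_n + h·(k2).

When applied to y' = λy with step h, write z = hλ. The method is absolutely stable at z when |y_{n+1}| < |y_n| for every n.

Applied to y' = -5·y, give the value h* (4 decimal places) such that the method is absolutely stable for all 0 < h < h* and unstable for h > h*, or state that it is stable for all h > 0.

Test eqn y'=λy, z=hλ:
  k1=λy_n ⇒ h·k1=z·y_n;  k2=λ(1+4/13z)y_n ⇒ h·k2=z(1+4/13z)y_n
  y_{n+1}/y_n = 1 + z(1+4/13z) = 1 + z + 4/13z²
  Hence R(z) = 1 + z + 4/13z².

Solve |R(x)|<1 on ℝ⁻.
x=-1.74: |R|=0.1916
R=1: x+4/13x²=0 ⇒ x=−13/4=-3.2500; min R=1−1/(4·4/13)=0.1875>−1
Confirm numerically:
  x=-2.581: |R|=0.46871 <1
  x=-2.211: |R|=0.29316 <1
  x=-1.652: |R|=0.18772 <1
  x=-3.772: |R|=1.60584 >1
  x=-3.727: |R|=1.54701 >1
  x=-3.356: |R|=1.10946 >1
Stable set (-3.2500, 0).

(-3.2500,0); λ=-5 ⇒ h* = (13/4)/5 = 0.6500.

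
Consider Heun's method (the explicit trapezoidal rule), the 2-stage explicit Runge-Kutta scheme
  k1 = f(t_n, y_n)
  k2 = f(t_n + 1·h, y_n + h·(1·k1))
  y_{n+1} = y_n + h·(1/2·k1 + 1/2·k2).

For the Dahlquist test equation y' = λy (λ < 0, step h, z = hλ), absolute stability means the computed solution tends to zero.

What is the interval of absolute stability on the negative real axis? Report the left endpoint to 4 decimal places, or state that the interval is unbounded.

With y'=λy (z=hλ):
  order 2, 2-stage ⇒ R(z)=1+z+z^2/2
  (e.g. R(-0.74)=0.53380, |R|=0.53380)

Solve |R(x)|<1 on ℝ⁻.
x=-0.74: |R|=0.5338
|R(-1.86)|=0.8698 |R(-1.04)|=0.5008 |R(-0.86)|=0.5098
Bisect:
  x_lo=-2.3728 |R|=1.4423  x_hi=-0.2713 |R|=0.7655
  mid=-1.32206 |R|=0.55186 →hi
  mid=-1.84744 |R|=0.85908 →hi
  mid=-2.11013 |R|=1.11620 →lo
  mid=-1.97879 |R|=0.97901 →hi
  mid=-2.04446 |R|=1.04545 →lo
  mid=-2.01163 |R|=1.01169 →lo
  mid=-1.99521 |R|=0.99522 →hi
  mid=-2.00342 |R|=1.00342 →lo
  mid=-1.99931 |R|=0.99931 →hi
  ...
  [-2.00008,-1.99995] ⇒ x*=-2.0000
Interval (-2.0000, 0).

z∈(-2.0000,0).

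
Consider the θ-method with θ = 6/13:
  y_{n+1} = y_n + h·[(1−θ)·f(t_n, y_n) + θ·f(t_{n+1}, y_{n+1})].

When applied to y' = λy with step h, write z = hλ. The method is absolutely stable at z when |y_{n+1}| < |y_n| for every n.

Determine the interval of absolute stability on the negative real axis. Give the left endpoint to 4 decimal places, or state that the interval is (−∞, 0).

(-26.0000, 0).

Test eqn y'=λy, z=hλ:
  y_{n+1} = y_n + z·[7/13·y_n + 6/13·y_{n+1}] ⇒ (1 − 6/13z)y_{n+1} = (1 + 7/13z)y_n
  R(z) = (1 + 7/13z)/(1 − 6/13z).

Solve |R(x)|<1 on ℝ⁻.
x=-0.9: |R|=0.3641
R=−1: 1+7/13x = −1+6/13x ⇒ -1/13x=2 ⇒ x=2/(-1/13)=-26.0000
Confirm numerically:
  x=-20.447: |R|=0.95907 <1
  x=-15.220: |R|=0.89666 <1
  x=-13.276: |R|=0.86267 <1
  x=-26.455: |R|=1.00265 >1
  x=-26.393: |R|=1.00229 >1
So |R|<1 on (-26.0000, 0).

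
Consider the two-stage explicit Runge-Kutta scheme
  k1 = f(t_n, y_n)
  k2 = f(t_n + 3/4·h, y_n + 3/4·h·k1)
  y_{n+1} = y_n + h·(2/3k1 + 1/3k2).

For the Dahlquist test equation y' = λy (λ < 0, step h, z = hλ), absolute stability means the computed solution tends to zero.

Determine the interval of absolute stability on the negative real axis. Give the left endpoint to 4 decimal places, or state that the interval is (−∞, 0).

Set f=λy, z=hλ:
  k1=λy_n ⇒ h·k1=z·y_n;  k2=λ(1+3/4z)y_n ⇒ h·k2=z(1+3/4z)y_n
  y_{n+1}/y_n = 1 + 2/3z + 1/3z(1+3/4z) = 1 + z + 1/4z²
  ⇒ R(z) = 1 + z + 1/4z².

Solve |R(x)|<1 on ℝ⁻.
x=-1.58: |R|=0.0441
R=1: x+1/4x²=0 ⇒ x=−4=-4.0000; min R=1−1/(4·1/4)=0.0000>−1
Confirm numerically:
  x=-3.776: |R|=0.78854 <1
  x=-2.282: |R|=0.01988 <1
  x=-2.233: |R|=0.01357 <1
  x=-1.623: |R|=0.03553 <1
  x=-4.599: |R|=1.68870 >1
  x=-4.487: |R|=1.54629 >1
So |R|<1 on (-4.0000, 0).

z∈(-4.0000,0).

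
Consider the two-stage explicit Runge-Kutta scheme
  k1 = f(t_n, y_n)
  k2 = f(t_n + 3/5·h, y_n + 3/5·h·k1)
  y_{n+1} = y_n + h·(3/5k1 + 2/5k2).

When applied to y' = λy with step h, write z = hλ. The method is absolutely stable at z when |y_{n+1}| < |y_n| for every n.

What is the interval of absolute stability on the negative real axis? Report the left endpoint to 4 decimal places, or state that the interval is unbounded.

z∈(-4.1667,0).

Test eqn y'=λy, z=hλ:
  k1=λy_n ⇒ h·k1=z·y_n;  k2=λ(1+3/5z)y_n ⇒ h·k2=z(1+3/5z)y_n
  y_{n+1}/y_n = 1 + 3/5z + 2/5z(1+3/5z) = 1 + z + 6/25z²
  so R(z) = 1 + z + 6/25z².

Find x<0 with |R(x)|<1.
x=-0.39: |R|=0.6465
R=1: x+6/25x²=0 ⇒ x=−25/6=-4.1667; min R=1−1/(4·6/25)=-0.0417>−1
Confirm numerically:
  x=-3.064: |R|=0.18914 <1
  x=-1.908: |R|=0.03429 <1
  x=-1.852: |R|=0.02882 <1
  x=-4.506: |R|=1.36697 >1
  x=-4.226: |R|=1.06018 >1
Stable set (-4.1667, 0).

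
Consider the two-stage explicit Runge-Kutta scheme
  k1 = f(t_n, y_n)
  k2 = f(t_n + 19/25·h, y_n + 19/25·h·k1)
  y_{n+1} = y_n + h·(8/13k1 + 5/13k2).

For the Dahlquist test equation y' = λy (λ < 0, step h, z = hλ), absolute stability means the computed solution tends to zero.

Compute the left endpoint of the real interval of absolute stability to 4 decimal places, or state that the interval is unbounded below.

z* = -3.4211.

Test eqn y'=λy, z=hλ:
  k1=λy_n ⇒ h·k1=z·y_n;  k2=λ(1+19/25z)y_n ⇒ h·k2=z(1+19/25z)y_n
  y_{n+1}/y_n = 1 + 8/13z + 5/13z(1+19/25z) = 1 + z + 19/65z²
  R(z) = 1 + z + 19/65z².

Need |R(x)|<1, x<0.
x=-0.49: |R|=0.5802
R=1: x+19/65x²=0 ⇒ x=−65/19=-3.4211; min R=1−1/(4·19/65)=0.1447>−1
Confirm numerically:
  x=-2.598: |R|=0.37496 <1
  x=-1.933: |R|=0.15920 <1
  x=-1.449: |R|=0.16473 <1
  x=-3.943: |R|=1.60158 >1
  x=-3.848: |R|=1.48023 >1
  x=-3.733: |R|=1.34039 >1
Interval (-3.4211, 0).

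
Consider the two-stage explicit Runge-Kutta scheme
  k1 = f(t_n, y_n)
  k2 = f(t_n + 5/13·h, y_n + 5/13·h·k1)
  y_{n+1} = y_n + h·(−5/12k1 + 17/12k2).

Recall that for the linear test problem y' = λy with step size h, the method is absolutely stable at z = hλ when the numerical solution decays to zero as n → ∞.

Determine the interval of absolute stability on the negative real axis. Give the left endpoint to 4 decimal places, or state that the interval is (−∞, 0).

z∈(-1.8353,0).

On y'=λy, z=hλ:
  k1=λy_n ⇒ h·k1=z·y_n;  k2=λ(1+5/13z)y_n ⇒ h·k2=z(1+5/13z)y_n
  y_{n+1}/y_n = 1 − 5/12z + 17/12z(1+5/13z) = 1 + z + 85/156z²
  so R(z) = 1 + z + 85/156z².

Solve |R(x)|<1 on ℝ⁻.
x=-1.62: |R|=0.8100
R=1: x+85/156x²=0 ⇒ x=−156/85=-1.8353; min R=1−1/(4·85/156)=0.5412>−1
Confirm numerically:
  x=-1.634: |R|=0.82078 <1
  x=-1.402: |R|=0.66900 <1
  x=-0.819: |R|=0.54648 <1
  x=-2.076: |R|=1.27228 >1
  x=-1.948: |R|=1.11963 >1
Interval (-1.8353, 0).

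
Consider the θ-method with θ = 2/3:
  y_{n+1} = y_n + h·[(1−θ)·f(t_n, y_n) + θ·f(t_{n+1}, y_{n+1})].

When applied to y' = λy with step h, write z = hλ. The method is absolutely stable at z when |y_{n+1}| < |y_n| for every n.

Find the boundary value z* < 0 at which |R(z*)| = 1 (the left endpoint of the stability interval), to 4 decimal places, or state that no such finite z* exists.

Test eqn y'=λy, z=hλ:
  y_{n+1} = y_n + z·[1/3·y_n + 2/3·y_{n+1}] ⇒ (1 − 2/3z)y_{n+1} = (1 + 1/3z)y_n
  Hence R(z) = (1 + 1/3z)/(1 − 2/3z).

Solve |R(x)|<1 on ℝ⁻.
x=-0.99: |R|=0.4036
x=-2: |R|=0.1429
x=-10: |R|=0.3043
x=-100: |R|=0.4778
θ=2/3≥1/2 ⇒ |1+1/3x|<|1−2/3x| ∀x<0 ⇒ stable on all of ℝ⁻.

(−∞, 0) — no finite endpoint.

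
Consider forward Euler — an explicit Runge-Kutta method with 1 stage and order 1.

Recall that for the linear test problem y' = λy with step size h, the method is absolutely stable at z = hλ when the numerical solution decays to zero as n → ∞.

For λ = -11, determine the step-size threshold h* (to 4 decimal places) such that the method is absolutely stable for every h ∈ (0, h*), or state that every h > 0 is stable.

On y'=λy, z=hλ:
  order 1, 1-stage ⇒ R(z)=1+z
  (e.g. R(-0.77)=0.23000, |R|=0.23000)

Need |R(x)|<1, x<0.
x=-0.77: |R|=0.2300
|R(-2.25)|=1.2500 |R(-0.74)|=0.2600 |R(-0.69)|=0.3100
Bisect:
  x_lo=-2.5939 |R|=1.5939  x_hi=-0.3054 |R|=0.6946
  mid=-1.44966 |R|=0.44966 →hi
  mid=-2.02178 |R|=1.02178 →lo
  mid=-1.73572 |R|=0.73572 →hi
  mid=-1.87875 |R|=0.87875 →hi
  mid=-1.95027 |R|=0.95027 →hi
  mid=-1.98602 |R|=0.98602 →hi
  mid=-2.00390 |R|=1.00390 →lo
  mid=-1.99496 |R|=0.99496 →hi
  mid=-1.99943 |R|=0.99943 →hi
  mid=-2.00167 |R|=1.00167 →lo
  ...
  [-2.00013,-1.99999] ⇒ x*=-2.0000
Interval (-2.0000, 0).

(-2.0000,0); λ=-11 ⇒ h* = 0.1818.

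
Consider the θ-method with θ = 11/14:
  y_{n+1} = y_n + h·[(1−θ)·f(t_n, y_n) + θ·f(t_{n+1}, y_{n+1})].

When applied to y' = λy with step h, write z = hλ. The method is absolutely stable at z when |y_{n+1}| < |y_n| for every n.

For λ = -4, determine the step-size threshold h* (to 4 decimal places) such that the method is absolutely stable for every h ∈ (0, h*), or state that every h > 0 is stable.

unbounded; (−∞, 0). Any h>0 works for λ=-4.

With y'=λy (z=hλ):
  y_{n+1} = y_n + z·[3/14·y_n + 11/14·y_{n+1}] ⇒ (1 − 11/14z)y_{n+1} = (1 + 3/14z)y_n
  R(z) = (1 + 3/14z)/(1 − 11/14z).

Need |R(x)|<1, x<0.
x=-1.1: |R|=0.4100
x=-2: |R|=0.2222
x=-10: |R|=0.1290
x=-100: |R|=0.2567
θ=11/14≥1/2 ⇒ |1+3/14x|<|1−11/14x| ∀x<0 ⇒ stable on all of ℝ⁻.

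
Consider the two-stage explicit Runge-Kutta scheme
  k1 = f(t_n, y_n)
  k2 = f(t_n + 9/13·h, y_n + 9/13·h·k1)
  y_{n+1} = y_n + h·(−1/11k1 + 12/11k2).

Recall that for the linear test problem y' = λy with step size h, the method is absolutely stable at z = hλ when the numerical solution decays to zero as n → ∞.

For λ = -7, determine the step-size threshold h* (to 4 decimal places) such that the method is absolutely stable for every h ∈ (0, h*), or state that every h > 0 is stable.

Test eqn y'=λy, z=hλ:
  k1=λy_n ⇒ h·k1=z·y_n;  k2=λ(1+9/13z)y_n ⇒ h·k2=z(1+9/13z)y_n
  y_{n+1}/y_n = 1 − 1/11z + 12/11z(1+9/13z) = 1 + z + 108/143z²
  ⇒ R(z) = 1 + z + 108/143z².

Solve |R(x)|<1 on ℝ⁻.
x=-1.51: |R|=1.2120
R=1: x+108/143x²=0 ⇒ x=−143/108=-1.3241; min R=1−1/(4·108/143)=0.6690>−1
Confirm numerically:
  x=-0.868: |R|=0.70102 <1
  x=-0.711: |R|=0.67079 <1
  x=-0.675: |R|=0.66911 <1
  x=-0.541: |R|=0.68005 <1
  x=-1.754: |R|=1.56952 >1
  x=-1.714: |R|=1.50476 >1
  x=-1.473: |R|=1.16568 >1
So |R|<1 on (-1.3241, 0).

(-1.3241,0); λ=-7 ⇒ h* = (143/108)/7 = 0.1892.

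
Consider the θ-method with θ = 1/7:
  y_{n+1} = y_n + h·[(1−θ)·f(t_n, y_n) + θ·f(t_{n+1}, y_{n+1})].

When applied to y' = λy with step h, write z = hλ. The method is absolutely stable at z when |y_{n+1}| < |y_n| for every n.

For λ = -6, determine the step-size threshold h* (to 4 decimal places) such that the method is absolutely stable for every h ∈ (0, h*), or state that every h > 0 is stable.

On y'=λy, z=hλ:
  y_{n+1} = y_n + z·[6/7·y_n + 1/7·y_{n+1}] ⇒ (1 − 1/7z)y_{n+1} = (1 + 6/7z)y_n
  so R(z) = (1 + 6/7z)/(1 − 1/7z).

Boundary: |R(x)|=1, x<0.
x=-1.24: |R|=0.0534
R=−1: 1+6/7x = −1+1/7x ⇒ -5/7x=2 ⇒ x=2/(-5/7)=-2.8000
Confirm numerically:
  x=-1.683: |R|=0.35679 <1
  x=-1.669: |R|=0.34768 <1
  x=-1.173: |R|=0.00465 <1
  x=-3.176: |R|=1.18475 >1
  x=-2.847: |R|=1.02387 >1
Stable set (-2.8000, 0).

(-2.8000,0); λ=-6 ⇒ h* = (14/5)/6 = 0.4667.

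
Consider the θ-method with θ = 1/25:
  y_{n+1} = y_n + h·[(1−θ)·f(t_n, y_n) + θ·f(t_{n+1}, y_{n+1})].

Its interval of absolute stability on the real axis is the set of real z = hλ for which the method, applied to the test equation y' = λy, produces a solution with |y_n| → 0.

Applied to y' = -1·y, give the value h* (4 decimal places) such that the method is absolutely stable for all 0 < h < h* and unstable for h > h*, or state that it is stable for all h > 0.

On y'=λy, z=hλ:
  y_{n+1} = y_n + z·[24/25·y_n + 1/25·y_{n+1}] ⇒ (1 − 1/25z)y_{n+1} = (1 + 24/25z)y_n
  so R(z) = (1 + 24/25z)/(1 − 1/25z).

Solve |R(x)|<1 on ℝ⁻.
x=-0.9: |R|=0.1313
R=−1: 1+24/25x = −1+1/25x ⇒ -23/25x=2 ⇒ x=2/(-23/25)=-2.1739
Confirm numerically:
  x=-2.101: |R|=0.93812 <1
  x=-2.094: |R|=0.93216 <1
  x=-2.007: |R|=0.85785 <1
  x=-2.749: |R|=1.47667 >1
  x=-2.707: |R|=1.44252 >1
  x=-2.235: |R|=1.05159 >1
Stable set (-2.1739, 0).

(-2.1739,0); λ=-1 ⇒ h* = (50/23)/1 = 2.1739.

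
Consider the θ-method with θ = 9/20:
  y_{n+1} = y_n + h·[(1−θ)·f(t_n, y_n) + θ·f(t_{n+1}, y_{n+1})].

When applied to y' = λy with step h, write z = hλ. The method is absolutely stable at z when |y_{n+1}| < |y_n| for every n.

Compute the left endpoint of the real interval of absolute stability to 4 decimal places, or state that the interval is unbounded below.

On y'=λy, z=hλ:
  y_{n+1} = y_n + z·[11/20·y_n + 9/20·y_{n+1}] ⇒ (1 − 9/20z)y_{n+1} = (1 + 11/20z)y_n
  so R(z) = (1 + 11/20z)/(1 − 9/20z).

Solve |R(x)|<1 on ℝ⁻.
x=-1.01: |R|=0.3056
R=−1: 1+11/20x = −1+9/20x ⇒ -1/10x=2 ⇒ x=2/(-1/10)=-20.0000
Confirm numerically:
  x=-18.726: |R|=0.98649 <1
  x=-17.265: |R|=0.96881 <1
  x=-11.940: |R|=0.87353 <1
  x=-20.467: |R|=1.00457 >1
  x=-20.100: |R|=1.00100 >1
So |R|<1 on (-20.0000, 0).

z* = -20.0000.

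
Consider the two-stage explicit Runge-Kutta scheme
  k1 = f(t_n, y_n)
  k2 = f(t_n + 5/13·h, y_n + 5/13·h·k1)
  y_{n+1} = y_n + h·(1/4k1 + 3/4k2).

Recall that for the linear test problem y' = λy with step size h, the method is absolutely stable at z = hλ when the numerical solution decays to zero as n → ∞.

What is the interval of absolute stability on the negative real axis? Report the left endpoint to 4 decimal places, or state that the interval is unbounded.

z∈(-3.4667,0).

Set f=λy, z=hλ:
  k1=λy_n ⇒ h·k1=z·y_n;  k2=λ(1+5/13z)y_n ⇒ h·k2=z(1+5/13z)y_n
  y_{n+1}/y_n = 1 + 1/4z + 3/4z(1+5/13z) = 1 + z + 15/52z²
  R(z) = 1 + z + 15/52z².

Boundary: |R(x)|=1, x<0.
x=-1.68: |R|=0.1342
R=1: x+15/52x²=0 ⇒ x=−52/15=-3.4667; min R=1−1/(4·15/52)=0.1333>−1
Confirm numerically:
  x=-2.059: |R|=0.16393 <1
  x=-2.053: |R|=0.16281 <1
  x=-1.885: |R|=0.13997 <1
  x=-1.537: |R|=0.14445 <1
  x=-3.624: |R|=1.16447 >1
  x=-3.547: |R|=1.08219 >1
Stable set (-3.4667, 0).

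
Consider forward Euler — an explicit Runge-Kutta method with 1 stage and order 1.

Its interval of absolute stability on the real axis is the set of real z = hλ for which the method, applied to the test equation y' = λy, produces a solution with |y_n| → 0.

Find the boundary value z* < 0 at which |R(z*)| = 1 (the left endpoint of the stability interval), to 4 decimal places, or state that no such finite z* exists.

With y'=λy (z=hλ):
  order 1, 1-stage ⇒ R(z)=1+z
  (e.g. R(-0.87)=0.13000, |R|=0.13000)

Boundary: |R(x)|=1, x<0.
x=-0.87: |R|=0.1300
|R(-1.86)|=0.8600 |R(-1.36)|=0.3600 |R(-0.59)|=0.4100
Bisect:
  x_lo=-2.6275 |R|=1.6275  x_hi=-0.1166 |R|=0.8834
  mid=-1.37204 |R|=0.37204 →hi
  mid=-1.99977 |R|=0.99977 →hi
  mid=-2.31363 |R|=1.31363 →lo
  mid=-2.15670 |R|=1.15670 →lo
  mid=-2.07823 |R|=1.07823 →lo
  mid=-2.03900 |R|=1.03900 →lo
  mid=-2.01938 |R|=1.01938 →lo
  mid=-2.00958 |R|=1.00958 →lo
  mid=-2.00467 |R|=1.00467 →lo
  ...
  [-2.00007,-1.99992] ⇒ x*=-2.0000
Stable set (-2.0000, 0).

z* = -2.0000.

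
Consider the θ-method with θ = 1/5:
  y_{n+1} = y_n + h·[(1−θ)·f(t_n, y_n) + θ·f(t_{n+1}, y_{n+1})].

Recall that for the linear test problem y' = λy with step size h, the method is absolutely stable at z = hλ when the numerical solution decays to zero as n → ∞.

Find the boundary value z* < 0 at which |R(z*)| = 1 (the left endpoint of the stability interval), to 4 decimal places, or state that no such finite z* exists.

z* = -3.3333.

On y'=λy, z=hλ:
  y_{n+1} = y_n + z·[4/5·y_n + 1/5·y_{n+1}] ⇒ (1 − 1/5z)y_{n+1} = (1 + 4/5z)y_n
  Hence R(z) = (1 + 4/5z)/(1 − 1/5z).

Solve |R(x)|<1 on ℝ⁻.
x=-1.5: |R|=0.1538
R=−1: 1+4/5x = −1+1/5x ⇒ -3/5x=2 ⇒ x=2/(-3/5)=-3.3333
Confirm numerically:
  x=-2.612: |R|=0.71571 <1
  x=-1.924: |R|=0.38937 <1
  x=-1.847: |R|=0.34877 <1
  x=-1.485: |R|=0.14495 <1
  x=-3.727: |R|=1.13533 >1
  x=-3.619: |R|=1.09943 >1
So |R|<1 on (-3.3333, 0).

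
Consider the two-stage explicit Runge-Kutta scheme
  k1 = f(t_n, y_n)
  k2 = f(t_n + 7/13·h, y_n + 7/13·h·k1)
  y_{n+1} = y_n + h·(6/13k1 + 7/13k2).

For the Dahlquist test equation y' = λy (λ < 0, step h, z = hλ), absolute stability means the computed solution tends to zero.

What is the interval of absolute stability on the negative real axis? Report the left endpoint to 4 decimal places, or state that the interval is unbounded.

z∈(-3.4490,0).

Set f=λy, z=hλ:
  k1=λy_n ⇒ h·k1=z·y_n;  k2=λ(1+7/13z)y_n ⇒ h·k2=z(1+7/13z)y_n
  y_{n+1}/y_n = 1 + 6/13z + 7/13z(1+7/13z) = 1 + z + 49/169z²
  Hence R(z) = 1 + z + 49/169z².

Solve |R(x)|<1 on ℝ⁻.
x=-0.58: |R|=0.5175
R=1: x+49/169x²=0 ⇒ x=−169/49=-3.4490; min R=1−1/(4·49/169)=0.1378>−1
Confirm numerically:
  x=-3.052: |R|=0.64871 <1
  x=-2.959: |R|=0.57963 <1
  x=-2.646: |R|=0.38397 <1
  x=-3.813: |R|=1.40244 >1
  x=-3.481: |R|=1.03232 >1
Interval (-3.4490, 0).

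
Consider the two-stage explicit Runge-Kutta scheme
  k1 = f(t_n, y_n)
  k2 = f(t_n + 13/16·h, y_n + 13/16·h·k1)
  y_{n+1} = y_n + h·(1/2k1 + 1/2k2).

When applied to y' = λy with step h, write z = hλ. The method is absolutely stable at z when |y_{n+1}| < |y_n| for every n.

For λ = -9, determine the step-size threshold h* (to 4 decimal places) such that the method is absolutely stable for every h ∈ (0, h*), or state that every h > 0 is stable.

(-2.4615,0); λ=-9 ⇒ h* = (32/13)/9 = 0.2735.

Set f=λy, z=hλ:
  k1=λy_n ⇒ h·k1=z·y_n;  k2=λ(1+13/16z)y_n ⇒ h·k2=z(1+13/16z)y_n
  y_{n+1}/y_n = 1 + 1/2z + 1/2z(1+13/16z) = 1 + z + 13/32z²
  R(z) = 1 + z + 13/32z².

Find x<0 with |R(x)|<1.
x=-0.41: |R|=0.6583
R=1: x+13/32x²=0 ⇒ x=−32/13=-2.4615; min R=1−1/(4·13/32)=0.3846>−1
Confirm numerically:
  x=-2.430: |R|=0.96887 <1
  x=-1.914: |R|=0.57425 <1
  x=-1.177: |R|=0.38579 <1
  x=-1.149: |R|=0.38733 <1
  x=-2.861: |R|=1.46429 >1
  x=-2.825: |R|=1.41713 >1
  x=-2.547: |R|=1.08843 >1
Stable set (-2.4615, 0).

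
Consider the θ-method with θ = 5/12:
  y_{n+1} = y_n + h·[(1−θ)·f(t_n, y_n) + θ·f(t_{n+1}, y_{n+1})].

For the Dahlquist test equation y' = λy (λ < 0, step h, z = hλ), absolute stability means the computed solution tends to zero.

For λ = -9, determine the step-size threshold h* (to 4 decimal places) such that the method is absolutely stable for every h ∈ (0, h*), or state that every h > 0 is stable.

Test eqn y'=λy, z=hλ:
  y_{n+1} = y_n + z·[7/12·y_n + 5/12·y_{n+1}] ⇒ (1 − 5/12z)y_{n+1} = (1 + 7/12z)y_n
  R(z) = (1 + 7/12z)/(1 − 5/12z).

Solve |R(x)|<1 on ℝ⁻.
x=-0.82: |R|=0.3888
R=−1: 1+7/12x = −1+5/12x ⇒ -1/6x=2 ⇒ x=2/(-1/6)=-12.0000
Confirm numerically:
  x=-10.092: |R|=0.93890 <1
  x=-9.466: |R|=0.91458 <1
  x=-8.468: |R|=0.87000 <1
  x=-5.358: |R|=0.65754 <1
  x=-12.581: |R|=1.01551 >1
  x=-12.293: |R|=1.00798 >1
  x=-12.035: |R|=1.00097 >1
So |R|<1 on (-12.0000, 0).

(-12.0000,0); λ=-9 ⇒ h* = (12)/9 = 1.3333.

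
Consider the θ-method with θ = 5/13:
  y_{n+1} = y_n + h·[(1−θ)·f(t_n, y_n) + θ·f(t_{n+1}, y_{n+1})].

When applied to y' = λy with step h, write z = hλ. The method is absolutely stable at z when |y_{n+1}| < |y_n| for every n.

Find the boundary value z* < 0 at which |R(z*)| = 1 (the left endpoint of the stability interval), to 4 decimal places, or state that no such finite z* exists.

Test eqn y'=λy, z=hλ:
  y_{n+1} = y_n + z·[8/13·y_n + 5/13·y_{n+1}] ⇒ (1 − 5/13z)y_{n+1} = (1 + 8/13z)y_n
  ⇒ R(z) = (1 + 8/13z)/(1 − 5/13z).

Find x<0 with |R(x)|<1.
x=-0.46: |R|=0.6092
R=−1: 1+8/13x = −1+5/13x ⇒ -3/13x=2 ⇒ x=2/(-3/13)=-8.6667
Confirm numerically:
  x=-6.127: |R|=0.82539 <1
  x=-6.024: |R|=0.81614 <1
  x=-5.227: |R|=0.73632 <1
  x=-9.079: |R|=1.02118 >1
  x=-8.921: |R|=1.01325 >1
Stable set (-8.6667, 0).

left endpoint -8.6667.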